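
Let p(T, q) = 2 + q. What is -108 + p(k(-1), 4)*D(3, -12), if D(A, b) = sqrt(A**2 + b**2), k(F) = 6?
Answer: -108 + 18*sqrt(17) ≈ -33.784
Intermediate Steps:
-108 + p(k(-1), 4)*D(3, -12) = -108 + (2 + 4)*sqrt(3**2 + (-12)**2) = -108 + 6*sqrt(9 + 144) = -108 + 6*sqrt(153) = -108 + 6*(3*sqrt(17)) = -108 + 18*sqrt(17)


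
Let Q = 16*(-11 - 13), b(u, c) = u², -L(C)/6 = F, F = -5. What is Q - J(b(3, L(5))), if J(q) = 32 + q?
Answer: -425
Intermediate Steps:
L(C) = 30 (L(C) = -6*(-5) = 30)
Q = -384 (Q = 16*(-24) = -384)
Q - J(b(3, L(5))) = -384 - (32 + 3²) = -384 - (32 + 9) = -384 - 1*41 = -384 - 41 = -425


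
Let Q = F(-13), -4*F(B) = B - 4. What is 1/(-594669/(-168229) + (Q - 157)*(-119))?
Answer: 672916/12234141037 ≈ 5.5003e-5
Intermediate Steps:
F(B) = 1 - B/4 (F(B) = -(B - 4)/4 = -(-4 + B)/4 = 1 - B/4)
Q = 17/4 (Q = 1 - ¼*(-13) = 1 + 13/4 = 17/4 ≈ 4.2500)
1/(-594669/(-168229) + (Q - 157)*(-119)) = 1/(-594669/(-168229) + (17/4 - 157)*(-119)) = 1/(-594669*(-1/168229) - 611/4*(-119)) = 1/(594669/168229 + 72709/4) = 1/(12234141037/672916) = 672916/12234141037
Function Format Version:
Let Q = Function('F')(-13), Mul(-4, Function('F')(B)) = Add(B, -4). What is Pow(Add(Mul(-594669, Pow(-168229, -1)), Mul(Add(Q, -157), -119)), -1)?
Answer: Rational(672916, 12234141037) ≈ 5.5003e-5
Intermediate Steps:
Function('F')(B) = Add(1, Mul(Rational(-1, 4), B)) (Function('F')(B) = Mul(Rational(-1, 4), Add(B, -4)) = Mul(Rational(-1, 4), Add(-4, B)) = Add(1, Mul(Rational(-1, 4), B)))
Q = Rational(17, 4) (Q = Add(1, Mul(Rational(-1, 4), -13)) = Add(1, Rational(13, 4)) = Rational(17, 4) ≈ 4.2500)
Pow(Add(Mul(-594669, Pow(-168229, -1)), Mul(Add(Q, -157), -119)), -1) = Pow(Add(Mul(-594669, Pow(-168229, -1)), Mul(Add(Rational(17, 4), -157), -119)), -1) = Pow(Add(Mul(-594669, Rational(-1, 168229)), Mul(Rational(-611, 4), -119)), -1) = Pow(Add(Rational(594669, 168229), Rational(72709, 4)), -1) = Pow(Rational(12234141037, 672916), -1) = Rational(672916, 12234141037)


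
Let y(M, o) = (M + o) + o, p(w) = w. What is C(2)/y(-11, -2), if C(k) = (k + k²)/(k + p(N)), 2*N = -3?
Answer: -⅘ ≈ -0.80000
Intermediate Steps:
N = -3/2 (N = (½)*(-3) = -3/2 ≈ -1.5000)
y(M, o) = M + 2*o
C(k) = (k + k²)/(-3/2 + k) (C(k) = (k + k²)/(k - 3/2) = (k + k²)/(-3/2 + k))
C(2)/y(-11, -2) = (2*2*(1 + 2)/(-3 + 2*2))/(-11 + 2*(-2)) = (2*2*3/(-3 + 4))/(-11 - 4) = (2*2*3/1)/(-15) = -2*2*3/15 = -1/15*12 = -⅘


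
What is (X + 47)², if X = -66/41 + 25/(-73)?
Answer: 18178589584/8958049 ≈ 2029.3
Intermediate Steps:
X = -5843/2993 (X = -66*1/41 + 25*(-1/73) = -66/41 - 25/73 = -5843/2993 ≈ -1.9522)
(X + 47)² = (-5843/2993 + 47)² = (134828/2993)² = 18178589584/8958049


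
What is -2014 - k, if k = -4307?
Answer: 2293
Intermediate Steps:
-2014 - k = -2014 - 1*(-4307) = -2014 + 4307 = 2293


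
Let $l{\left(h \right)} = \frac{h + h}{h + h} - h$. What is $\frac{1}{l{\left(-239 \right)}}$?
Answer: $\frac{1}{240} \approx 0.0041667$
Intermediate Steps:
$l{\left(h \right)} = 1 - h$ ($l{\left(h \right)} = \frac{2 h}{2 h} - h = 2 h \frac{1}{2 h} - h = 1 - h$)
$\frac{1}{l{\left(-239 \right)}} = \frac{1}{1 - -239} = \frac{1}{1 + 239} = \frac{1}{240}$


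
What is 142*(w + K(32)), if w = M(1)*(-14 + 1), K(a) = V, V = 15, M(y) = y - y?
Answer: 2130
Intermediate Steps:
M(y) = 0
K(a) = 15
w = 0 (w = 0*(-14 + 1) = 0*(-13) = 0)
142*(w + K(32)) = 142*(0 + 15) = 142*15 = 2130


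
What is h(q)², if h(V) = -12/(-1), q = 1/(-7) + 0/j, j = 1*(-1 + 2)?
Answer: 144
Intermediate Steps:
j = 1 (j = 1*1 = 1)
q = -⅐ (q = 1/(-7) + 0/1 = 1*(-⅐) + 0*1 = -⅐ + 0 = -⅐ ≈ -0.14286)
h(V) = 12 (h(V) = -12*(-1) = 12)
h(q)² = 12² = 144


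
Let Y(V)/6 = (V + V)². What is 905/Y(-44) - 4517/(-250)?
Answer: 105052069/5808000 ≈ 18.087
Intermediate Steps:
Y(V) = 24*V² (Y(V) = 6*(V + V)² = 6*(2*V)² = 6*(4*V²) = 24*V²)
905/Y(-44) - 4517/(-250) = 905/((24*(-44)²)) - 4517/(-250) = 905/((24*1936)) - 4517*(-1/250) = 905/46464 + 4517/250 = 105052069/5808000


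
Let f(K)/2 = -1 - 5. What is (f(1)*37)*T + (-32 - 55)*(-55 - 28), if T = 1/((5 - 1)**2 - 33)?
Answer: 123201/17 ≈ 7247.1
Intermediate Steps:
f(K) = -12 (f(K) = 2*(-1 - 5) = 2*(-6) = -12)
T = -1/17 (T = 1/(4**2 - 33) = 1/(16 - 33) = 1/(-17) = -1/17 ≈ -0.058824)
(f(1)*37)*T + (-32 - 55)*(-55 - 28) = -12*37*(-1/17) + (-32 - 55)*(-55 - 28) = -444*(-1/17) - 87*(-83) = 444/17 + 7221 = 123201/17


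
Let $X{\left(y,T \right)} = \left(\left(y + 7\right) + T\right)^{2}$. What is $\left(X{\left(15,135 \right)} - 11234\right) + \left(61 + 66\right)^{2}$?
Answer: $29544$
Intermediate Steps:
$X{\left(y,T \right)} = \left(7 + T + y\right)^{2}$ ($X{\left(y,T \right)} = \left(\left(7 + y\right) + T\right)^{2} = \left(7 + T + y\right)^{2}$)
$\left(X{\left(15,135 \right)} - 11234\right) + \left(61 + 66\right)^{2} = \left(\left(7 + 135 + 15\right)^{2} - 11234\right) + \left(61 + 66\right)^{2} = \left(157^{2} - 11234\right) + 127^{2} = \left(24649 - 11234\right) + 16129 = 13415 + 16129 = 29544$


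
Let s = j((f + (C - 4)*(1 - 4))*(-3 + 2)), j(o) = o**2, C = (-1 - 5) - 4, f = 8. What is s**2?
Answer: 6250000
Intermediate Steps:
C = -10 (C = -6 - 4 = -10)
s = 2500 (s = ((8 + (-10 - 4)*(1 - 4))*(-3 + 2))**2 = ((8 - 14*(-3))*(-1))**2 = ((8 + 42)*(-1))**2 = (50*(-1))**2 = (-50)**2 = 2500)
s**2 = 2500**2 = 6250000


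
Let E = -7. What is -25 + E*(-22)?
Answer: 129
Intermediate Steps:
-25 + E*(-22) = -25 - 7*(-22) = -25 + 154 = 129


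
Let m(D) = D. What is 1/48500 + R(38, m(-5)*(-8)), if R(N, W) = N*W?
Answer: 73720001/48500 ≈ 1520.0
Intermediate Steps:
1/48500 + R(38, m(-5)*(-8)) = 1/48500 + 38*(-5*(-8)) = 1/48500 + 38*40 = 1/48500 + 1520 = 73720001/48500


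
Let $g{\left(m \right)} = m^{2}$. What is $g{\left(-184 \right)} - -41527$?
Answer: $75383$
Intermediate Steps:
$g{\left(-184 \right)} - -41527 = \left(-184\right)^{2} - -41527 = 33856 + 41527 = 75383$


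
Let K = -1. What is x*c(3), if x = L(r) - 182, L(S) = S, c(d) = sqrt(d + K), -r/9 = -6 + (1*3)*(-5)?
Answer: 7*sqrt(2) ≈ 9.8995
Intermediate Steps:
r = 189 (r = -9*(-6 + (1*3)*(-5)) = -9*(-6 + 3*(-5)) = -9*(-6 - 15) = -9*(-21) = 189)
c(d) = sqrt(-1 + d) (c(d) = sqrt(d - 1) = sqrt(-1 + d))
x = 7 (x = 189 - 182 = 7)
x*c(3) = 7*sqrt(-1 + 3) = 7*sqrt(2)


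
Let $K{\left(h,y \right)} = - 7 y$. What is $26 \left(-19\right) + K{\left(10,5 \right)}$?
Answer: $-529$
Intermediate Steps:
$26 \left(-19\right) + K{\left(10,5 \right)} = 26 \left(-19\right) - 35 = -494 - 35 = -529$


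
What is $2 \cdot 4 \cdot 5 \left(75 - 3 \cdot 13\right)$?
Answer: $1440$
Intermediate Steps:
$2 \cdot 4 \cdot 5 \left(75 - 3 \cdot 13\right) = 8 \cdot 5 \left(75 - 39\right) = 40 \left(75 - 39\right) = 40 \cdot 36 = 1440$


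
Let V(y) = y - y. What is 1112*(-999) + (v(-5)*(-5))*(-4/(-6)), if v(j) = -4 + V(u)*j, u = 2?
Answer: -3332624/3 ≈ -1.1109e+6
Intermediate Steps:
V(y) = 0
v(j) = -4 (v(j) = -4 + 0*j = -4 + 0 = -4)
1112*(-999) + (v(-5)*(-5))*(-4/(-6)) = 1112*(-999) + (-4*(-5))*(-4/(-6)) = -1110888 + 20*(-4*(-1/6)) = -1110888 + 20*(2/3) = -1110888 + 40/3 = -3332624/3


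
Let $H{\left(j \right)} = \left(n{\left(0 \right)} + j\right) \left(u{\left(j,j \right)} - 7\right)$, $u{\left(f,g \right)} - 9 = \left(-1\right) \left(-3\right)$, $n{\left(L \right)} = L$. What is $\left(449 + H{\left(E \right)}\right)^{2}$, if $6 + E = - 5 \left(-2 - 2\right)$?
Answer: $269361$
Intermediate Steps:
$u{\left(f,g \right)} = 12$ ($u{\left(f,g \right)} = 9 - -3 = 9 + 3 = 12$)
$E = 14$ ($E = -6 - 5 \left(-2 - 2\right) = -6 - -20 = -6 + 20 = 14$)
$H{\left(j \right)} = 5 j$ ($H{\left(j \right)} = \left(0 + j\right) \left(12 - 7\right) = j 5 = 5 j$)
$\left(449 + H{\left(E \right)}\right)^{2} = \left(449 + 5 \cdot 14\right)^{2} = \left(449 + 70\right)^{2} = 519^{2} = 269361$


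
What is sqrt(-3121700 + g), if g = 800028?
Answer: 2*I*sqrt(580418) ≈ 1523.7*I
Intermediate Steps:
sqrt(-3121700 + g) = sqrt(-3121700 + 800028) = sqrt(-2321672) = 2*I*sqrt(580418)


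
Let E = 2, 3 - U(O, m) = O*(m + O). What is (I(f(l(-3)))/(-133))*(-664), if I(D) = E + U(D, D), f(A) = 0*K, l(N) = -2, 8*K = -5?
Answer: 3320/133 ≈ 24.962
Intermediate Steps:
K = -5/8 (K = (⅛)*(-5) = -5/8 ≈ -0.62500)
U(O, m) = 3 - O*(O + m) (U(O, m) = 3 - O*(m + O) = 3 - O*(O + m))
f(A) = 0 (f(A) = 0*(-5/8) = 0)
I(D) = 5 - 2*D² (I(D) = 2 + (3 - D² - D*D) = 2 + (3 - D² - D²) = 2 + (3 - 2*D²) = 5 - 2*D²)
(I(f(l(-3)))/(-133))*(-664) = ((5 - 2*0²)/(-133))*(-664) = ((5 - 2*0)*(-1/133))*(-664) = ((5 + 0)*(-1/133))*(-664) = (5*(-1/133))*(-664) = -5/133*(-664) = 3320/133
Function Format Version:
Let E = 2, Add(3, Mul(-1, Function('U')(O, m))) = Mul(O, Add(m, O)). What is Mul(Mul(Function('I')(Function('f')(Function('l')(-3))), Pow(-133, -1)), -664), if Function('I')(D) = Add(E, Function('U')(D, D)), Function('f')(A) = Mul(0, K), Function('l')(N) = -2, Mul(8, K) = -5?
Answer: Rational(3320, 133) ≈ 24.962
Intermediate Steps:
K = Rational(-5, 8) (K = Mul(Rational(1, 8), -5) = Rational(-5, 8) ≈ -0.62500)
Function('U')(O, m) = Add(3, Mul(-1, O, Add(O, m))) (Function('U')(O, m) = Add(3, Mul(-1, Mul(O, Add(m, O)))) = Add(3, Mul(-1, Mul(O, Add(O, m)))) = Add(3, Mul(-1, O, Add(O, m))))
Function('f')(A) = 0 (Function('f')(A) = Mul(0, Rational(-5, 8)) = 0)
Function('I')(D) = Add(5, Mul(-2, Pow(D, 2))) (Function('I')(D) = Add(2, Add(3, Mul(-1, Pow(D, 2)), Mul(-1, D, D))) = Add(2, Add(3, Mul(-1, Pow(D, 2)), Mul(-1, Pow(D, 2)))) = Add(2, Add(3, Mul(-2, Pow(D, 2)))) = Add(5, Mul(-2, Pow(D, 2))))
Mul(Mul(Function('I')(Function('f')(Function('l')(-3))), Pow(-133, -1)), -664) = Mul(Mul(Add(5, Mul(-2, Pow(0, 2))), Pow(-133, -1)), -664) = Mul(Mul(Add(5, Mul(-2, 0)), Rational(-1, 133)), -664) = Mul(Mul(Add(5, 0), Rational(-1, 133)), -664) = Mul(Mul(5, Rational(-1, 133)), -664) = Mul(Rational(-5, 133), -664) = Rational(3320, 133)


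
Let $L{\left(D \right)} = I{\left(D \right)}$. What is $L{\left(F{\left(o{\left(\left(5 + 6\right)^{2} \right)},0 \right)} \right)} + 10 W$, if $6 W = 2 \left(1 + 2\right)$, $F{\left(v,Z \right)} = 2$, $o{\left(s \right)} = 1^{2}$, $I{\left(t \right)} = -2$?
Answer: $8$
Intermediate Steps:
$o{\left(s \right)} = 1$
$L{\left(D \right)} = -2$
$W = 1$ ($W = \frac{2 \left(1 + 2\right)}{6} = \frac{2 \cdot 3}{6} = \frac{1}{6} \cdot 6 = 1$)
$L{\left(F{\left(o{\left(\left(5 + 6\right)^{2} \right)},0 \right)} \right)} + 10 W = -2 + 10 \cdot 1 = -2 + 10 = 8$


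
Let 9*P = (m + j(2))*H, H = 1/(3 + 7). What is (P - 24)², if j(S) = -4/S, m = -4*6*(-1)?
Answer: 1142761/2025 ≈ 564.33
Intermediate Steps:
m = 24 (m = -24*(-1) = 24)
H = ⅒ (H = 1/10 = ⅒ ≈ 0.10000)
P = 11/45 (P = ((24 - 4/2)*(⅒))/9 = ((24 - 4*½)*(⅒))/9 = ((24 - 2)*(⅒))/9 = (22*(⅒))/9 = (⅑)*(11/5) = 11/45 ≈ 0.24444)
(P - 24)² = (11/45 - 24)² = (-1069/45)² = 1142761/2025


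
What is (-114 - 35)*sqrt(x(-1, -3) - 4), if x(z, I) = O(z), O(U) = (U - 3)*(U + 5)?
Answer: -298*I*sqrt(5) ≈ -666.35*I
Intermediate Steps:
O(U) = (-3 + U)*(5 + U)
x(z, I) = -15 + z**2 + 2*z
(-114 - 35)*sqrt(x(-1, -3) - 4) = (-114 - 35)*sqrt((-15 + (-1)**2 + 2*(-1)) - 4) = -149*sqrt((-15 + 1 - 2) - 4) = -149*sqrt(-16 - 4) = -298*I*sqrt(5)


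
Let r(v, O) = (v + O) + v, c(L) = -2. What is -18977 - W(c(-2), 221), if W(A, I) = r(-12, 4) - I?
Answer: -18736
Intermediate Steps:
r(v, O) = O + 2*v (r(v, O) = (O + v) + v = O + 2*v)
W(A, I) = -20 - I (W(A, I) = (4 + 2*(-12)) - I = (4 - 24) - I = -20 - I)
-18977 - W(c(-2), 221) = -18977 - (-20 - 1*221) = -18977 - (-20 - 221) = -18977 - 1*(-241) = -18977 + 241 = -18736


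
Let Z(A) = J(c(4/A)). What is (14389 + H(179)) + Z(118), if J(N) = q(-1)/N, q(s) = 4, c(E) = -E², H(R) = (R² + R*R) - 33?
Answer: 74957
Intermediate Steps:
H(R) = -33 + 2*R² (H(R) = (R² + R²) - 33 = 2*R² - 33 = -33 + 2*R²)
J(N) = 4/N
Z(A) = -A²/4 (Z(A) = 4/((-(4/A)²)) = 4/((-16/A²)) = 4*(-A²/16) = -A²/4)
(14389 + H(179)) + Z(118) = (14389 + (-33 + 2*179²)) - ¼*118² = (14389 + (-33 + 2*32041)) - ¼*13924 = (14389 + (-33 + 64082)) - 3481 = (14389 + 64049) - 3481 = 78438 - 3481 = 74957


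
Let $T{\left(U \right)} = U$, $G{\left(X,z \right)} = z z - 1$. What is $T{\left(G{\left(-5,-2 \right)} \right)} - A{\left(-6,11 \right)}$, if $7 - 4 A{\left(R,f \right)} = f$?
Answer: $4$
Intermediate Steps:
$A{\left(R,f \right)} = \frac{7}{4} - \frac{f}{4}$
$G{\left(X,z \right)} = -1 + z^{2}$ ($G{\left(X,z \right)} = z^{2} - 1 = -1 + z^{2}$)
$T{\left(G{\left(-5,-2 \right)} \right)} - A{\left(-6,11 \right)} = \left(-1 + \left(-2\right)^{2}\right) - \left(\frac{7}{4} - \frac{11}{4}\right) = \left(-1 + 4\right) - \left(\frac{7}{4} - \frac{11}{4}\right) = 3 - -1 = 3 + 1 = 4$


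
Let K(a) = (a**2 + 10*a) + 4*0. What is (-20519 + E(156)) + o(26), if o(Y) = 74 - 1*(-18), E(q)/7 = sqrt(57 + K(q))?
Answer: -20427 + 7*sqrt(25953) ≈ -19299.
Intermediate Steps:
K(a) = a**2 + 10*a (K(a) = (a**2 + 10*a) + 0 = a**2 + 10*a)
E(q) = 7*sqrt(57 + q*(10 + q))
o(Y) = 92 (o(Y) = 74 + 18 = 92)
(-20519 + E(156)) + o(26) = (-20519 + 7*sqrt(57 + 156*(10 + 156))) + 92 = (-20519 + 7*sqrt(57 + 156*166)) + 92 = (-20519 + 7*sqrt(57 + 25896)) + 92 = (-20519 + 7*sqrt(25953)) + 92 = -20427 + 7*sqrt(25953)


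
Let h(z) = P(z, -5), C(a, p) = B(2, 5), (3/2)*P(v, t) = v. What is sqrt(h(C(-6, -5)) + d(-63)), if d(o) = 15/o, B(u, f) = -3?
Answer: I*sqrt(987)/21 ≈ 1.496*I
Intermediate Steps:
P(v, t) = 2*v/3
C(a, p) = -3
h(z) = 2*z/3
sqrt(h(C(-6, -5)) + d(-63)) = sqrt((2/3)*(-3) + 15/(-63)) = sqrt(-2 + 15*(-1/63)) = sqrt(-2 - 5/21) = sqrt(-47/21) = I*sqrt(987)/21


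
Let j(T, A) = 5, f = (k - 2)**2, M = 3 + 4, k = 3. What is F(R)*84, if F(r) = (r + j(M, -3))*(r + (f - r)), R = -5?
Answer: 0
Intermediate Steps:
M = 7
f = 1 (f = (3 - 2)**2 = 1**2 = 1)
F(r) = 5 + r (F(r) = (r + 5)*(r + (1 - r)) = (5 + r)*1 = 5 + r)
F(R)*84 = (5 - 5)*84 = 0*84 = 0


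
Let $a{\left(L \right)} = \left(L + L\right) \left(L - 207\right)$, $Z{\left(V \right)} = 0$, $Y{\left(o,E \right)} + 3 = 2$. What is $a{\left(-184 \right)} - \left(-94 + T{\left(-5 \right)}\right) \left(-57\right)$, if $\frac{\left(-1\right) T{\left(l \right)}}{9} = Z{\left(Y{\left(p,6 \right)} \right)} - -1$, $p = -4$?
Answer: $138017$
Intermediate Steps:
$Y{\left(o,E \right)} = -1$ ($Y{\left(o,E \right)} = -3 + 2 = -1$)
$T{\left(l \right)} = -9$ ($T{\left(l \right)} = - 9 \left(0 - -1\right) = - 9 \left(0 + 1\right) = \left(-9\right) 1 = -9$)
$a{\left(L \right)} = 2 L \left(-207 + L\right)$
$a{\left(-184 \right)} - \left(-94 + T{\left(-5 \right)}\right) \left(-57\right) = 2 \left(-184\right) \left(-207 - 184\right) - \left(-94 - 9\right) \left(-57\right) = 2 \left(-184\right) \left(-391\right) - \left(-103\right) \left(-57\right) = 143888 - 5871 = 138017$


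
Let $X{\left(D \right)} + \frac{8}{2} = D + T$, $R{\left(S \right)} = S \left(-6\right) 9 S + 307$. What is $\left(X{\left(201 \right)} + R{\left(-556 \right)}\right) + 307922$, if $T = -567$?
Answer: $-16385485$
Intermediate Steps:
$R{\left(S \right)} = 307 - 54 S^{2}$ ($R{\left(S \right)} = - 6 S 9 S + 307 = - 54 S S + 307 = - 54 S^{2} + 307 = 307 - 54 S^{2}$)
$X{\left(D \right)} = -571 + D$ ($X{\left(D \right)} = -4 + \left(D - 567\right) = -4 + \left(-567 + D\right) = -571 + D$)
$\left(X{\left(201 \right)} + R{\left(-556 \right)}\right) + 307922 = \left(\left(-571 + 201\right) + \left(307 - 54 \left(-556\right)^{2}\right)\right) + 307922 = \left(-370 + \left(307 - 16693344\right)\right) + 307922 = \left(-370 - 16693037\right) + 307922 = -16693407 + 307922 = -16385485$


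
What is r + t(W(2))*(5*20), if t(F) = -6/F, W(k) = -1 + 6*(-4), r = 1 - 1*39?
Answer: -14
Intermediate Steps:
r = -38 (r = 1 - 39 = -38)
W(k) = -25 (W(k) = -1 - 24 = -25)
r + t(W(2))*(5*20) = -38 + (-6/(-25))*(5*20) = -38 - 6*(-1/25)*100 = -38 + (6/25)*100 = -38 + 24 = -14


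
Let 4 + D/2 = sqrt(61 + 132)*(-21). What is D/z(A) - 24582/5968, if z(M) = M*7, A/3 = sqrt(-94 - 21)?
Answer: -12291/2984 + I*sqrt(115)*(23872 + 125328*sqrt(193))/7206360 ≈ -4.119 + 2.6265*I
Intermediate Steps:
A = 3*I*sqrt(115) (A = 3*sqrt(-94 - 21) = 3*sqrt(-115) = 3*(I*sqrt(115)) = 3*I*sqrt(115) ≈ 32.171*I)
z(M) = 7*M
D = -8 - 42*sqrt(193) (D = -8 + 2*(sqrt(61 + 132)*(-21)) = -8 + 2*(sqrt(193)*(-21)) = -8 + 2*(-21*sqrt(193)) = -8 - 42*sqrt(193) ≈ -591.48)
D/z(A) - 24582/5968 = (-8 - 42*sqrt(193))/((7*(3*I*sqrt(115)))) - 24582/5968 = (-8 - 42*sqrt(193))/((21*I*sqrt(115))) - 24582*1/5968 = (-8 - 42*sqrt(193))*(-I*sqrt(115)/2415) - 12291/2984 = -I*sqrt(115)*(-8 - 42*sqrt(193))/2415 - 12291/2984 = -12291/2984 - I*sqrt(115)*(-8 - 42*sqrt(193))/2415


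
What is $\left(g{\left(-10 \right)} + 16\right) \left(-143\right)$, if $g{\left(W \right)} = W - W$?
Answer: $-2288$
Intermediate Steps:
$g{\left(W \right)} = 0$
$\left(g{\left(-10 \right)} + 16\right) \left(-143\right) = \left(0 + 16\right) \left(-143\right) = 16 \left(-143\right) = -2288$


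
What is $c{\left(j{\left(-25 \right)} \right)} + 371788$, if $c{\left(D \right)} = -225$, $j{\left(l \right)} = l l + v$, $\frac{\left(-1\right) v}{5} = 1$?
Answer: $371563$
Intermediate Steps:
$v = -5$ ($v = \left(-5\right) 1 = -5$)
$j{\left(l \right)} = -5 + l^{2}$ ($j{\left(l \right)} = l l - 5 = l^{2} - 5 = -5 + l^{2}$)
$c{\left(j{\left(-25 \right)} \right)} + 371788 = -225 + 371788 = 371563$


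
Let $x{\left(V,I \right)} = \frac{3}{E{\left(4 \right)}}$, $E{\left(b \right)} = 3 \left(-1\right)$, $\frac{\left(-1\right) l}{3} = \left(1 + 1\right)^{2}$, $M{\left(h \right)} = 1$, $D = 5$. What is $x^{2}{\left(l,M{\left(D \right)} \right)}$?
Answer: $1$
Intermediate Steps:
$l = -12$ ($l = - 3 \left(1 + 1\right)^{2} = - 3 \cdot 2^{2} = \left(-3\right) 4 = -12$)
$E{\left(b \right)} = -3$
$x{\left(V,I \right)} = -1$ ($x{\left(V,I \right)} = \frac{3}{-3} = 3 \left(- \frac{1}{3}\right) = -1$)
$x^{2}{\left(l,M{\left(D \right)} \right)} = \left(-1\right)^{2} = 1$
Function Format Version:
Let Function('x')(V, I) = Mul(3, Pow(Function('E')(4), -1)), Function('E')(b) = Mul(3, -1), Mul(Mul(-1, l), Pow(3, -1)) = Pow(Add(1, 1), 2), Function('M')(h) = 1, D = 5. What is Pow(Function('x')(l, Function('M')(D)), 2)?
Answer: 1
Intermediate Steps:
l = -12 (l = Mul(-3, Pow(Add(1, 1), 2)) = Mul(-3, Pow(2, 2)) = Mul(-3, 4) = -12)
Function('E')(b) = -3
Function('x')(V, I) = -1 (Function('x')(V, I) = Mul(3, Pow(-3, -1)) = Mul(3, Rational(-1, 3)) = -1)
Pow(Function('x')(l, Function('M')(D)), 2) = Pow(-1, 2) = 1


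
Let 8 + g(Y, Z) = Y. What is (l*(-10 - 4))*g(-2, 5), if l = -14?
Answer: -1960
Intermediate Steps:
g(Y, Z) = -8 + Y
(l*(-10 - 4))*g(-2, 5) = (-14*(-10 - 4))*(-8 - 2) = -14*(-14)*(-10) = 196*(-10) = -1960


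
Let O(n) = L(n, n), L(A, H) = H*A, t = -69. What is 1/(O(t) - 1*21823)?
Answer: -1/17062 ≈ -5.8610e-5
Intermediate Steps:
L(A, H) = A*H
O(n) = n² (O(n) = n*n = n²)
1/(O(t) - 1*21823) = 1/((-69)² - 1*21823) = 1/(4761 - 21823) = 1/(-17062) = -1/17062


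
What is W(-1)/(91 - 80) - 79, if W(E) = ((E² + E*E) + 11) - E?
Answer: -855/11 ≈ -77.727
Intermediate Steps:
W(E) = 11 - E + 2*E² (W(E) = ((E² + E²) + 11) - E = (2*E² + 11) - E = (11 + 2*E²) - E = 11 - E + 2*E²)
W(-1)/(91 - 80) - 79 = (11 - 1*(-1) + 2*(-1)²)/(91 - 80) - 79 = (11 + 1 + 2*1)/11 - 79 = (11 + 1 + 2)/11 - 79 = (1/11)*14 - 79 = 14/11 - 79 = -855/11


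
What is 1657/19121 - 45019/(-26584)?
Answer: 904857987/508312664 ≈ 1.7801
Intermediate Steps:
1657/19121 - 45019/(-26584) = 1657*(1/19121) - 45019*(-1/26584) = 1657/19121 + 45019/26584 = 904857987/508312664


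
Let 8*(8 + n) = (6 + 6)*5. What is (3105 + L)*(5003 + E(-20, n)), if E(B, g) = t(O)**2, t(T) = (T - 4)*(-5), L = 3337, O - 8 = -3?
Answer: 32390376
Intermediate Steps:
O = 5 (O = 8 - 3 = 5)
n = -1/2 (n = -8 + ((6 + 6)*5)/8 = -8 + (12*5)/8 = -8 + (1/8)*60 = -8 + 15/2 = -1/2 ≈ -0.50000)
t(T) = 20 - 5*T (t(T) = (-4 + T)*(-5) = 20 - 5*T)
E(B, g) = 25 (E(B, g) = (20 - 5*5)**2 = (20 - 25)**2 = (-5)**2 = 25)
(3105 + L)*(5003 + E(-20, n)) = (3105 + 3337)*(5003 + 25) = 6442*5028 = 32390376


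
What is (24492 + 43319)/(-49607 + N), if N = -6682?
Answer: -67811/56289 ≈ -1.2047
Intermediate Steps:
(24492 + 43319)/(-49607 + N) = (24492 + 43319)/(-49607 - 6682) = 67811/(-56289) = 67811*(-1/56289) = -67811/56289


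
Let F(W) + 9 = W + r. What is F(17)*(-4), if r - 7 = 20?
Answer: -140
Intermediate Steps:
r = 27 (r = 7 + 20 = 27)
F(W) = 18 + W (F(W) = -9 + (W + 27) = -9 + (27 + W) = 18 + W)
F(17)*(-4) = (18 + 17)*(-4) = 35*(-4) = -140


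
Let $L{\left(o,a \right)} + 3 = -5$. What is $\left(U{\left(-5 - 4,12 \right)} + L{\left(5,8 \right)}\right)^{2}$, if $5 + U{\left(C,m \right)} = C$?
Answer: $484$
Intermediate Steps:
$U{\left(C,m \right)} = -5 + C$
$L{\left(o,a \right)} = -8$ ($L{\left(o,a \right)} = -3 - 5 = -8$)
$\left(U{\left(-5 - 4,12 \right)} + L{\left(5,8 \right)}\right)^{2} = \left(\left(-5 - 9\right) - 8\right)^{2} = \left(-14 - 8\right)^{2} = \left(-22\right)^{2} = 484$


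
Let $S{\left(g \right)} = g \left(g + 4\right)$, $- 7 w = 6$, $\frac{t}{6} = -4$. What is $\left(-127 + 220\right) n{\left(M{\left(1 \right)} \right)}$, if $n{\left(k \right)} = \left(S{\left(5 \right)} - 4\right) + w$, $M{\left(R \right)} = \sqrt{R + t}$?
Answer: $\frac{26133}{7} \approx 3733.3$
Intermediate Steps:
$t = -24$ ($t = 6 \left(-4\right) = -24$)
$w = - \frac{6}{7}$ ($w = \left(- \frac{1}{7}\right) 6 = - \frac{6}{7} \approx -0.85714$)
$M{\left(R \right)} = \sqrt{-24 + R}$ ($M{\left(R \right)} = \sqrt{R - 24} = \sqrt{-24 + R}$)
$S{\left(g \right)} = g \left(4 + g\right)$
$n{\left(k \right)} = \frac{281}{7}$ ($n{\left(k \right)} = \left(5 \left(4 + 5\right) - 4\right) - \frac{6}{7} = \left(5 \cdot 9 - 4\right) - \frac{6}{7} = \left(45 - 4\right) - \frac{6}{7} = 41 - \frac{6}{7} = \frac{281}{7}$)
$\left(-127 + 220\right) n{\left(M{\left(1 \right)} \right)} = \left(-127 + 220\right) \frac{281}{7} = 93 \cdot \frac{281}{7} = \frac{26133}{7}$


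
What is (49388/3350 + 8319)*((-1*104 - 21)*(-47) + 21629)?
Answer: 383928858576/1675 ≈ 2.2921e+8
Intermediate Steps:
(49388/3350 + 8319)*((-1*104 - 21)*(-47) + 21629) = (49388*(1/3350) + 8319)*((-104 - 21)*(-47) + 21629) = (24694/1675 + 8319)*(-125*(-47) + 21629) = 13959019*(5875 + 21629)/1675 = (13959019/1675)*27504 = 383928858576/1675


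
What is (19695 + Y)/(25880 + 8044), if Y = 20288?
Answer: 39983/33924 ≈ 1.1786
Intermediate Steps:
(19695 + Y)/(25880 + 8044) = (19695 + 20288)/(25880 + 8044) = 39983/33924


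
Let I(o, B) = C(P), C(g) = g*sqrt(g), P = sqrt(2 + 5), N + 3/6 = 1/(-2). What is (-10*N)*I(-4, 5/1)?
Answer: 10*7**(3/4) ≈ 43.035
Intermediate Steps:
N = -1 (N = -1/2 + 1/(-2) = -1/2 + 1*(-1/2) = -1/2 - 1/2 = -1)
P = sqrt(7) ≈ 2.6458
C(g) = g**(3/2)
I(o, B) = 7**(3/4) (I(o, B) = (sqrt(7))**(3/2) = 7**(3/4))
(-10*N)*I(-4, 5/1) = (-10*(-1))*7**(3/4) = 10*7**(3/4)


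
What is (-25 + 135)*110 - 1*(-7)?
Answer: 12107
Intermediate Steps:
(-25 + 135)*110 - 1*(-7) = 110*110 + 7 = 12100 + 7 = 12107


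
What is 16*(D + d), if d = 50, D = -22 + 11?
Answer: 624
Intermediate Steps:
D = -11
16*(D + d) = 16*(-11 + 50) = 16*39 = 624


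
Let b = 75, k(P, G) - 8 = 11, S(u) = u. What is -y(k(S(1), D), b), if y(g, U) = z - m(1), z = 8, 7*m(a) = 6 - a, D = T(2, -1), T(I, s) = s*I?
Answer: -51/7 ≈ -7.2857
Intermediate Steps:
T(I, s) = I*s
D = -2 (D = 2*(-1) = -2)
k(P, G) = 19 (k(P, G) = 8 + 11 = 19)
m(a) = 6/7 - a/7 (m(a) = (6 - a)/7 = 6/7 - a/7)
y(g, U) = 51/7 (y(g, U) = 8 - (6/7 - 1/7*1) = 8 - (6/7 - 1/7) = 8 - 1*5/7 = 8 - 5/7 = 51/7)
-y(k(S(1), D), b) = -1*51/7 = -51/7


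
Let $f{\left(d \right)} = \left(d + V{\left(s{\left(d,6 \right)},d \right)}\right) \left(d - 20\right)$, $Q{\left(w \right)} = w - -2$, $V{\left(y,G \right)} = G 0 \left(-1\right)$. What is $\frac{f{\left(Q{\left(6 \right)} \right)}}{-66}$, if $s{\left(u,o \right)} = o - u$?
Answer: $\frac{16}{11} \approx 1.4545$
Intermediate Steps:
$V{\left(y,G \right)} = 0$ ($V{\left(y,G \right)} = 0 \left(-1\right) = 0$)
$Q{\left(w \right)} = 2 + w$ ($Q{\left(w \right)} = w + 2 = 2 + w$)
$f{\left(d \right)} = d \left(-20 + d\right)$ ($f{\left(d \right)} = \left(d + 0\right) \left(d - 20\right) = d \left(-20 + d\right)$)
$\frac{f{\left(Q{\left(6 \right)} \right)}}{-66} = \frac{\left(2 + 6\right) \left(-20 + \left(2 + 6\right)\right)}{-66} = 8 \left(-20 + 8\right) \left(- \frac{1}{66}\right) = 8 \left(-12\right) \left(- \frac{1}{66}\right) = \left(-96\right) \left(- \frac{1}{66}\right) = \frac{16}{11}$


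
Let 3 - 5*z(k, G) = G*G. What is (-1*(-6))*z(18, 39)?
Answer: -9108/5 ≈ -1821.6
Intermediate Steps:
z(k, G) = 3/5 - G**2/5 (z(k, G) = 3/5 - G*G/5 = 3/5 - G**2/5)
(-1*(-6))*z(18, 39) = (-1*(-6))*(3/5 - 1/5*39**2) = 6*(3/5 - 1/5*1521) = 6*(3/5 - 1521/5) = 6*(-1518/5) = -9108/5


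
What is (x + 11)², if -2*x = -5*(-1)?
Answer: 289/4 ≈ 72.250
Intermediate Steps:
x = -5/2 (x = -(-5)*(-1)/2 = -½*5 = -5/2 ≈ -2.5000)
(x + 11)² = (-5/2 + 11)² = (17/2)² = 289/4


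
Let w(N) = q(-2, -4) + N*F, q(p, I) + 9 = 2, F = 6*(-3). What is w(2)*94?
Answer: -4042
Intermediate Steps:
F = -18
q(p, I) = -7 (q(p, I) = -9 + 2 = -7)
w(N) = -7 - 18*N (w(N) = -7 + N*(-18) = -7 - 18*N)
w(2)*94 = (-7 - 18*2)*94 = (-7 - 36)*94 = -43*94 = -4042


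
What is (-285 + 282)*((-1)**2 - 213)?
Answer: 636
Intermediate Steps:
(-285 + 282)*((-1)**2 - 213) = -3*(1 - 213) = -3*(-212) = 636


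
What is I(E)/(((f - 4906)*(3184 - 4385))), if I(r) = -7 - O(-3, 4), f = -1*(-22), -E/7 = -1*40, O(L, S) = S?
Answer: -1/533244 ≈ -1.8753e-6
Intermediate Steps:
E = 280 (E = -(-7)*40 = -7*(-40) = 280)
f = 22
I(r) = -11 (I(r) = -7 - 1*4 = -7 - 4 = -11)
I(E)/(((f - 4906)*(3184 - 4385))) = -11*1/((22 - 4906)*(3184 - 4385)) = -11/((-4884*(-1201))) = -11/5865684 = -11*1/5865684 = -1/533244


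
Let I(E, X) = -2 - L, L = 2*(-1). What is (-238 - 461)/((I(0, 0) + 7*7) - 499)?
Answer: 233/150 ≈ 1.5533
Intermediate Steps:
L = -2
I(E, X) = 0 (I(E, X) = -2 - 1*(-2) = -2 + 2 = 0)
(-238 - 461)/((I(0, 0) + 7*7) - 499) = (-238 - 461)/((0 + 7*7) - 499) = -699/((0 + 49) - 499) = -699/(49 - 499) = -699/(-450) = -699*(-1/450) = 233/150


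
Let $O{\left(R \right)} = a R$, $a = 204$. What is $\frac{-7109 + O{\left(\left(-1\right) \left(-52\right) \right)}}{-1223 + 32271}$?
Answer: $\frac{3499}{31048} \approx 0.1127$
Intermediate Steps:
$O{\left(R \right)} = 204 R$
$\frac{-7109 + O{\left(\left(-1\right) \left(-52\right) \right)}}{-1223 + 32271} = \frac{-7109 + 204 \left(\left(-1\right) \left(-52\right)\right)}{-1223 + 32271} = \frac{-7109 + 204 \cdot 52}{31048} = \left(-7109 + 10608\right) \frac{1}{31048} = 3499 \cdot \frac{1}{31048} = \frac{3499}{31048}$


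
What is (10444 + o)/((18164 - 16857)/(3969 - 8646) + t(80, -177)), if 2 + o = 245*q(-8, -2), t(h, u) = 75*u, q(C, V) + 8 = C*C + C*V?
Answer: -65669757/31044241 ≈ -2.1154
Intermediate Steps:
q(C, V) = -8 + C² + C*V (q(C, V) = -8 + (C*C + C*V) = -8 + (C² + C*V) = -8 + C² + C*V)
o = 17638 (o = -2 + 245*(-8 + (-8)² - 8*(-2)) = -2 + 245*(-8 + 64 + 16) = -2 + 245*72 = -2 + 17640 = 17638)
(10444 + o)/((18164 - 16857)/(3969 - 8646) + t(80, -177)) = (10444 + 17638)/((18164 - 16857)/(3969 - 8646) + 75*(-177)) = 28082/(1307/(-4677) - 13275) = 28082/(1307*(-1/4677) - 13275) = 28082/(-1307/4677 - 13275) = 28082/(-62088482/4677) = 28082*(-4677/62088482) = -65669757/31044241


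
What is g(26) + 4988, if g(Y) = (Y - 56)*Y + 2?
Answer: 4210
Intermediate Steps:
g(Y) = 2 + Y*(-56 + Y) (g(Y) = (-56 + Y)*Y + 2 = Y*(-56 + Y) + 2 = 2 + Y*(-56 + Y))
g(26) + 4988 = (2 + 26**2 - 56*26) + 4988 = (2 + 676 - 1456) + 4988 = -778 + 4988 = 4210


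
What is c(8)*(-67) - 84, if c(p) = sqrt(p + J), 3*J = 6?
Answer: -84 - 67*sqrt(10) ≈ -295.87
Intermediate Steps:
J = 2 (J = (1/3)*6 = 2)
c(p) = sqrt(2 + p) (c(p) = sqrt(p + 2) = sqrt(2 + p))
c(8)*(-67) - 84 = sqrt(2 + 8)*(-67) - 84 = sqrt(10)*(-67) - 84 = -67*sqrt(10) - 84 = -84 - 67*sqrt(10)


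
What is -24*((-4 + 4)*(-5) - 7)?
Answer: 168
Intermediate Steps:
-24*((-4 + 4)*(-5) - 7) = -24*(0*(-5) - 7) = -24*(0 - 7) = -24*(-7) = 168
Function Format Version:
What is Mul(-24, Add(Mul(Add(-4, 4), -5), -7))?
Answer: 168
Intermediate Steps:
Mul(-24, Add(Mul(Add(-4, 4), -5), -7)) = Mul(-24, Add(Mul(0, -5), -7)) = Mul(-24, Add(0, -7)) = Mul(-24, -7) = 168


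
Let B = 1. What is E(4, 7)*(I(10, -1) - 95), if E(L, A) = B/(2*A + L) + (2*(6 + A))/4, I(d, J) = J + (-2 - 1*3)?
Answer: -5959/9 ≈ -662.11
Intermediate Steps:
I(d, J) = -5 + J (I(d, J) = J + (-2 - 3) = J - 5 = -5 + J)
E(L, A) = 3 + 1/(L + 2*A) + A/2 (E(L, A) = 1/(2*A + L) + (2*(6 + A))/4 = 1/(L + 2*A) + (12 + 2*A)*(¼) = 1/(L + 2*A) + (3 + A/2) = 3 + 1/(L + 2*A) + A/2)
E(4, 7)*(I(10, -1) - 95) = ((1 + 7² + 3*4 + 6*7 + (½)*7*4)/(4 + 2*7))*((-5 - 1) - 95) = ((1 + 49 + 12 + 42 + 14)/(4 + 14))*(-6 - 95) = (118/18)*(-101) = ((1/18)*118)*(-101) = (59/9)*(-101) = -5959/9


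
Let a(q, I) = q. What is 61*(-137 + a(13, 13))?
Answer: -7564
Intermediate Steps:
61*(-137 + a(13, 13)) = 61*(-137 + 13) = 61*(-124) = -7564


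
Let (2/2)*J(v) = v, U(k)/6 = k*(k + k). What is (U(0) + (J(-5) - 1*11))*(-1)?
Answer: 16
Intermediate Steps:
U(k) = 12*k² (U(k) = 6*(k*(k + k)) = 6*(k*(2*k)) = 6*(2*k²) = 12*k²)
J(v) = v
(U(0) + (J(-5) - 1*11))*(-1) = (12*0² + (-5 - 1*11))*(-1) = (12*0 + (-5 - 11))*(-1) = (0 - 16)*(-1) = -16*(-1) = 16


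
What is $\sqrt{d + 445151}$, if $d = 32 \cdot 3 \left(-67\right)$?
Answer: $\sqrt{438719} \approx 662.36$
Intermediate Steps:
$d = -6432$ ($d = 96 \left(-67\right) = -6432$)
$\sqrt{d + 445151} = \sqrt{-6432 + 445151} = \sqrt{438719}$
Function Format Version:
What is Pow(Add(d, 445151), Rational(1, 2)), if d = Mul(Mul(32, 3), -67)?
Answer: Pow(438719, Rational(1, 2)) ≈ 662.36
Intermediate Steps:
d = -6432 (d = Mul(96, -67) = -6432)
Pow(Add(d, 445151), Rational(1, 2)) = Pow(Add(-6432, 445151), Rational(1, 2)) = Pow(438719, Rational(1, 2))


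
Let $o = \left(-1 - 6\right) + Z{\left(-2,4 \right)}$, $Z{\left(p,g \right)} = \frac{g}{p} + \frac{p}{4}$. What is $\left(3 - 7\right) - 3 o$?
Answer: $\frac{49}{2} \approx 24.5$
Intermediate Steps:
$Z{\left(p,g \right)} = \frac{p}{4} + \frac{g}{p}$ ($Z{\left(p,g \right)} = \frac{g}{p} + p \frac{1}{4} = \frac{g}{p} + \frac{p}{4} = \frac{p}{4} + \frac{g}{p}$)
$o = - \frac{19}{2}$ ($o = \left(-1 - 6\right) + \left(\frac{1}{4} \left(-2\right) + \frac{4}{-2}\right) = \left(-1 - 6\right) + \left(- \frac{1}{2} + 4 \left(- \frac{1}{2}\right)\right) = -7 - \frac{5}{2} = - \frac{19}{2} \approx -9.5$)
$\left(3 - 7\right) - 3 o = \left(3 - 7\right) - - \frac{57}{2} = \left(3 - 7\right) + \frac{57}{2} = -4 + \frac{57}{2} = \frac{49}{2}$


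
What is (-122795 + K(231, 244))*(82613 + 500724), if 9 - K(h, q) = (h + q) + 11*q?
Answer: -73468378465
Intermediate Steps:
K(h, q) = 9 - h - 12*q (K(h, q) = 9 - ((h + q) + 11*q) = 9 - (h + 12*q) = 9 + (-h - 12*q) = 9 - h - 12*q)
(-122795 + K(231, 244))*(82613 + 500724) = (-122795 + (9 - 1*231 - 12*244))*(82613 + 500724) = (-122795 + (9 - 231 - 2928))*583337 = (-122795 - 3150)*583337 = -125945*583337 = -73468378465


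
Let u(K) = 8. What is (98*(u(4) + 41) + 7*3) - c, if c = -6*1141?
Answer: 11669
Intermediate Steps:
c = -6846
(98*(u(4) + 41) + 7*3) - c = (98*(8 + 41) + 7*3) - 1*(-6846) = (98*49 + 21) + 6846 = (4802 + 21) + 6846 = 4823 + 6846 = 11669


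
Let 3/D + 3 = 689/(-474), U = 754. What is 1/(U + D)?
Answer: 2111/1590272 ≈ 0.0013274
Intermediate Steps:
D = -1422/2111 (D = 3/(-3 + 689/(-474)) = 3/(-3 + 689*(-1/474)) = 3/(-3 - 689/474) = 3/(-2111/474) = 3*(-474/2111) = -1422/2111 ≈ -0.67361)
1/(U + D) = 1/(754 - 1422/2111) = 1/(1590272/2111) = 2111/1590272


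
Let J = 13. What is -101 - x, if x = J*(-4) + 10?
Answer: -59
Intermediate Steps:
x = -42 (x = 13*(-4) + 10 = -52 + 10 = -42)
-101 - x = -101 - 1*(-42) = -101 + 42 = -59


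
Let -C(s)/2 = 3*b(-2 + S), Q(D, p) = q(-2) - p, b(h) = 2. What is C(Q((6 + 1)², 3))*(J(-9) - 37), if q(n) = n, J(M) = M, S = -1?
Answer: 552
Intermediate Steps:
Q(D, p) = -2 - p
C(s) = -12 (C(s) = -6*2 = -2*6 = -12)
C(Q((6 + 1)², 3))*(J(-9) - 37) = -12*(-9 - 37) = -12*(-46) = 552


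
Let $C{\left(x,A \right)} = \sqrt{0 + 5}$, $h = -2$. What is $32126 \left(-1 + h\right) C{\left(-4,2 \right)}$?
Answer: $- 96378 \sqrt{5} \approx -2.1551 \cdot 10^{5}$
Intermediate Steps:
$C{\left(x,A \right)} = \sqrt{5}$
$32126 \left(-1 + h\right) C{\left(-4,2 \right)} = 32126 \left(-1 - 2\right) \sqrt{5} = 32126 \left(- 3 \sqrt{5}\right) = - 96378 \sqrt{5}$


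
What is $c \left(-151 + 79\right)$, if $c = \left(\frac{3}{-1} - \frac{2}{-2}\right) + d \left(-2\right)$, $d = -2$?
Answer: $-144$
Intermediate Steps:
$c = 2$ ($c = \left(\frac{3}{-1} - \frac{2}{-2}\right) - -4 = \left(3 \left(-1\right) - -1\right) + 4 = \left(-3 + 1\right) + 4 = -2 + 4 = 2$)
$c \left(-151 + 79\right) = 2 \left(-151 + 79\right) = 2 \left(-72\right) = -144$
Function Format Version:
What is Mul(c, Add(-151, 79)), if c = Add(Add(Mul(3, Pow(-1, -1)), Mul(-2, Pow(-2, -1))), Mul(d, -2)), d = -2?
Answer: -144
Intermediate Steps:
c = 2 (c = Add(Add(Mul(3, Pow(-1, -1)), Mul(-2, Pow(-2, -1))), Mul(-2, -2)) = Add(Add(Mul(3, -1), Mul(-2, Rational(-1, 2))), 4) = Add(Add(-3, 1), 4) = Add(-2, 4) = 2)
Mul(c, Add(-151, 79)) = Mul(2, Add(-151, 79)) = Mul(2, -72) = -144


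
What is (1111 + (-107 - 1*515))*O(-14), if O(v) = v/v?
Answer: 489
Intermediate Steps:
O(v) = 1
(1111 + (-107 - 1*515))*O(-14) = (1111 + (-107 - 1*515))*1 = (1111 + (-107 - 515))*1 = (1111 - 622)*1 = 489*1 = 489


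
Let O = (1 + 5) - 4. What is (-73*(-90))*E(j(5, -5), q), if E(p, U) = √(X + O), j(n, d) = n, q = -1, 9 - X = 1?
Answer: 6570*√10 ≈ 20776.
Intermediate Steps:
X = 8 (X = 9 - 1*1 = 9 - 1 = 8)
O = 2 (O = 6 - 4 = 2)
E(p, U) = √10 (E(p, U) = √(8 + 2) = √10)
(-73*(-90))*E(j(5, -5), q) = (-73*(-90))*√10 = 6570*√10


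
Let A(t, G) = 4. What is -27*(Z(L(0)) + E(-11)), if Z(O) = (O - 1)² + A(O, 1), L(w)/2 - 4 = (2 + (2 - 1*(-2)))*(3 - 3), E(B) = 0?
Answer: -1431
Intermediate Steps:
L(w) = 8 (L(w) = 8 + 2*((2 + (2 - 1*(-2)))*(3 - 3)) = 8 + 2*((2 + (2 + 2))*0) = 8 + 2*((2 + 4)*0) = 8 + 2*(6*0) = 8 + 2*0 = 8 + 0 = 8)
Z(O) = 4 + (-1 + O)² (Z(O) = (O - 1)² + 4 = (-1 + O)² + 4 = 4 + (-1 + O)²)
-27*(Z(L(0)) + E(-11)) = -27*((4 + (-1 + 8)²) + 0) = -27*((4 + 7²) + 0) = -27*((4 + 49) + 0) = -27*(53 + 0) = -27*53 = -1431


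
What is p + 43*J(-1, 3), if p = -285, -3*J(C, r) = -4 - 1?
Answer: -640/3 ≈ -213.33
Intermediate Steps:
J(C, r) = 5/3 (J(C, r) = -(-4 - 1)/3 = -⅓*(-5) = 5/3)
p + 43*J(-1, 3) = -285 + 43*(5/3) = -285 + 215/3 = -640/3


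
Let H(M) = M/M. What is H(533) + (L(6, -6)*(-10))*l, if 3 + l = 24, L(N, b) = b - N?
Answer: 2521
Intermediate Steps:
H(M) = 1
l = 21 (l = -3 + 24 = 21)
H(533) + (L(6, -6)*(-10))*l = 1 + ((-6 - 1*6)*(-10))*21 = 1 + ((-6 - 6)*(-10))*21 = 1 - 12*(-10)*21 = 1 + 120*21 = 1 + 2520 = 2521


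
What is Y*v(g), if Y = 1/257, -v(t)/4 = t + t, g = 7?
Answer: -56/257 ≈ -0.21790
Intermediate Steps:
v(t) = -8*t (v(t) = -4*(t + t) = -8*t)
Y = 1/257 ≈ 0.0038911
Y*v(g) = (-8*7)/257 = (1/257)*(-56) = -56/257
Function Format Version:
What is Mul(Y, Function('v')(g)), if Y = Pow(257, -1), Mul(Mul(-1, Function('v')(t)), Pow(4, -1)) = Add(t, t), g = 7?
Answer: Rational(-56, 257) ≈ -0.21790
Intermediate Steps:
Function('v')(t) = Mul(-8, t) (Function('v')(t) = Mul(-4, Add(t, t)) = Mul(-4, Mul(2, t)) = Mul(-8, t))
Y = Rational(1, 257) ≈ 0.0038911
Mul(Y, Function('v')(g)) = Mul(Rational(1, 257), Mul(-8, 7)) = Mul(Rational(1, 257), -56) = Rational(-56, 257)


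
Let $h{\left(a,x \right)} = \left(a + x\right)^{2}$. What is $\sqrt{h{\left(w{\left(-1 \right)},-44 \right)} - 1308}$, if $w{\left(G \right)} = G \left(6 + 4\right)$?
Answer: $2 \sqrt{402} \approx 40.1$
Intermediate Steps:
$w{\left(G \right)} = 10 G$ ($w{\left(G \right)} = G 10 = 10 G$)
$\sqrt{h{\left(w{\left(-1 \right)},-44 \right)} - 1308} = \sqrt{\left(10 \left(-1\right) - 44\right)^{2} - 1308} = \sqrt{\left(-10 - 44\right)^{2} - 1308} = \sqrt{\left(-54\right)^{2} - 1308} = \sqrt{2916 - 1308} = \sqrt{1608} = 2 \sqrt{402}$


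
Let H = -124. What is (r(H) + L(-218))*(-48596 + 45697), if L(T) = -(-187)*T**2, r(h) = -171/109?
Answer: -2808207729379/109 ≈ -2.5763e+10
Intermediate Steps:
r(h) = -171/109 (r(h) = -171*1/109 = -171/109)
L(T) = 187*T**2
(r(H) + L(-218))*(-48596 + 45697) = (-171/109 + 187*(-218)**2)*(-48596 + 45697) = (-171/109 + 187*47524)*(-2899) = (-171/109 + 8886988)*(-2899) = (968681521/109)*(-2899) = -2808207729379/109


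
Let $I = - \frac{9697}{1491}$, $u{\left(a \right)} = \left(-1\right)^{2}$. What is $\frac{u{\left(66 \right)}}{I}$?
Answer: $- \frac{1491}{9697} \approx -0.15376$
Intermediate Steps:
$u{\left(a \right)} = 1$
$I = - \frac{9697}{1491}$ ($I = \left(-9697\right) \frac{1}{1491} = - \frac{9697}{1491} \approx -6.5037$)
$\frac{u{\left(66 \right)}}{I} = 1 \frac{1}{- \frac{9697}{1491}} = 1 \left(- \frac{1491}{9697}\right) = - \frac{1491}{9697}$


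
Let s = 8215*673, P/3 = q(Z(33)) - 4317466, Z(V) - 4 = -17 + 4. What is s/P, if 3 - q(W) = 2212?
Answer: -1105739/2591805 ≈ -0.42663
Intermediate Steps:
Z(V) = -9 (Z(V) = 4 + (-17 + 4) = 4 - 13 = -9)
q(W) = -2209 (q(W) = 3 - 1*2212 = 3 - 2212 = -2209)
P = -12959025 (P = 3*(-2209 - 4317466) = 3*(-4319675) = -12959025)
s = 5528695
s/P = 5528695/(-12959025) = 5528695*(-1/12959025) = -1105739/2591805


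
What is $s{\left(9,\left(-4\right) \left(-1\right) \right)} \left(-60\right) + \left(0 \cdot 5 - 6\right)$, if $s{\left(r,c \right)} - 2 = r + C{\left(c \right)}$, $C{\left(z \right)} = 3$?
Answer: $-846$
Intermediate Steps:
$s{\left(r,c \right)} = 5 + r$ ($s{\left(r,c \right)} = 2 + \left(r + 3\right) = 2 + \left(3 + r\right) = 5 + r$)
$s{\left(9,\left(-4\right) \left(-1\right) \right)} \left(-60\right) + \left(0 \cdot 5 - 6\right) = \left(5 + 9\right) \left(-60\right) + \left(0 \cdot 5 - 6\right) = 14 \left(-60\right) + \left(0 - 6\right) = -840 - 6 = -846$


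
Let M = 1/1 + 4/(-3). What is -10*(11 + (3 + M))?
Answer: -410/3 ≈ -136.67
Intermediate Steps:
M = -⅓ (M = 1*1 + 4*(-⅓) = 1 - 4/3 = -⅓ ≈ -0.33333)
-10*(11 + (3 + M)) = -10*(11 + (3 - ⅓)) = -10*(11 + 8/3) = -10*41/3 = -410/3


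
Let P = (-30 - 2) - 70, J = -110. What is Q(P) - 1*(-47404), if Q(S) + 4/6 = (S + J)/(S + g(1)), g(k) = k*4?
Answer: 6968608/147 ≈ 47406.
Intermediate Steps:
g(k) = 4*k
P = -102 (P = -32 - 70 = -102)
Q(S) = -2/3 + (-110 + S)/(4 + S) (Q(S) = -2/3 + (S - 110)/(S + 4*1) = -2/3 + (-110 + S)/(S + 4) = -2/3 + (-110 + S)/(4 + S))
Q(P) - 1*(-47404) = (-338 - 102)/(3*(4 - 102)) - 1*(-47404) = (1/3)*(-440)/(-98) + 47404 = (1/3)*(-1/98)*(-440) + 47404 = 220/147 + 47404 = 6968608/147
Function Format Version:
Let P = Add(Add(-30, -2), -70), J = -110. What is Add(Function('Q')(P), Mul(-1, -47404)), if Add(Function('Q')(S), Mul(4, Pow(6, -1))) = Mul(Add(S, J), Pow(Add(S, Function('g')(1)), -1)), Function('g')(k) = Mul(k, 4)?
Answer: Rational(6968608, 147) ≈ 47406.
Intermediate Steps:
Function('g')(k) = Mul(4, k)
P = -102 (P = Add(-32, -70) = -102)
Function('Q')(S) = Add(Rational(-2, 3), Mul(Pow(Add(4, S), -1), Add(-110, S))) (Function('Q')(S) = Add(Rational(-2, 3), Mul(Add(S, -110), Pow(Add(S, Mul(4, 1)), -1))) = Add(Rational(-2, 3), Mul(Add(-110, S), Pow(Add(S, 4), -1))) = Add(Rational(-2, 3), Mul(Add(-110, S), Pow(Add(4, S), -1))) = Add(Rational(-2, 3), Mul(Pow(Add(4, S), -1), Add(-110, S))))
Add(Function('Q')(P), Mul(-1, -47404)) = Add(Mul(Rational(1, 3), Pow(Add(4, -102), -1), Add(-338, -102)), Mul(-1, -47404)) = Add(Mul(Rational(1, 3), Pow(-98, -1), -440), 47404) = Add(Mul(Rational(1, 3), Rational(-1, 98), -440), 47404) = Add(Rational(220, 147), 47404) = Rational(6968608, 147)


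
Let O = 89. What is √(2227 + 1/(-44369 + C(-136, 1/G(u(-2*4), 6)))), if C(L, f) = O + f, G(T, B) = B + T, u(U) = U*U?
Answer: √21395933373731897/3099599 ≈ 47.191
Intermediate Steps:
u(U) = U²
C(L, f) = 89 + f
√(2227 + 1/(-44369 + C(-136, 1/G(u(-2*4), 6)))) = √(2227 + 1/(-44369 + (89 + 1/(6 + (-2*4)²)))) = √(2227 + 1/(-44369 + (89 + 1/(6 + (-8)²)))) = √(2227 + 1/(-44369 + (89 + 1/(6 + 64)))) = √(2227 + 1/(-44369 + (89 + 1/70))) = √(2227 + 1/(-44369 + 6231/70)) = √(2227 + 1/(-3099599/70)) = √(2227 - 70/3099599) = √(6902806903/3099599) = √21395933373731897/3099599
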